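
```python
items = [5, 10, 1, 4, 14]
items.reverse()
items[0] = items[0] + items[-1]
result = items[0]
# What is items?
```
Trace:
  items=[5, 10, 1, 4, 14]
  items=[14, 4, 1, 10, 5]
  items=[19, 4, 1, 10, 5]
  items=[19, 4, 1, 10, 5], result=19

Final answer: [19, 4, 1, 10, 5]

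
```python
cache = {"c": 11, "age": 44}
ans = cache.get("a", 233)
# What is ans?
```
Trace:
  cache={'c': 11, 'age': 44}
  cache={'c': 11, 'age': 44}, ans=233

Final answer: 233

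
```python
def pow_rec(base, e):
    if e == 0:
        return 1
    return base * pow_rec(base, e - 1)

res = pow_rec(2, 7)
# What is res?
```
Call trace:
pow_rec(base=2, e=7)
  pow_rec(base=2, e=6)
    pow_rec(base=2, e=5)
      pow_rec(base=2, e=4)
        pow_rec(base=2, e=3)
          pow_rec(base=2, e=2)
            pow_rec(base=2, e=1)
              pow_rec(base=2, e=0)
              -> return 1
            -> return 2
          -> return 4
        -> return 8
      -> return 16
    -> return 32
  -> return 64
-> return 128

Final answer: 128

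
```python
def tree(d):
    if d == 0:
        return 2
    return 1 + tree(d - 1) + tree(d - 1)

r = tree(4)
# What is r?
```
Call trace (a repeated sub-call is expanded the first time; later identical calls just restate its return value):
tree(d=4)
  tree(d=3)
    tree(d=2)
      tree(d=1)
        tree(d=0)
        -> return 2
        tree(d=0)
        -> return 2
      -> return 5
      tree(d=1) -> return 5  (same call as traced above)
    -> return 11
    tree(d=2) -> return 11  (same call as traced above)
  -> return 23
  tree(d=3) -> return 23  (same call as traced above)
-> return 47

Final answer: 47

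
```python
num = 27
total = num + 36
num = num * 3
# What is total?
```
Trace:
  num=27
  num=27, total=63
  num=81, total=63

Final answer: 63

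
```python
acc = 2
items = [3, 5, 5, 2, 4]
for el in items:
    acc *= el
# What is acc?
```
Trace:
  acc=2
  acc=6, el=3
  acc=30, el=5
  acc=150, el=5
  acc=300, el=2
  acc=1200, el=4

Final answer: 1200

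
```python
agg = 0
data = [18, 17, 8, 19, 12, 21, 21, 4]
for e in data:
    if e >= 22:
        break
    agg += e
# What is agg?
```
Trace:
  agg=0
  agg=18, e=18
  agg=35, e=17
  agg=43, e=8
  agg=62, e=19
  agg=74, e=12
  agg=95, e=21
  agg=116, e=21
  agg=120, e=4

Final answer: 120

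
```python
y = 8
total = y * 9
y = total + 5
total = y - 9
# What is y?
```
Trace:
  y=8
  y=8, total=72
  y=77, total=72
  y=77, total=68

Final answer: 77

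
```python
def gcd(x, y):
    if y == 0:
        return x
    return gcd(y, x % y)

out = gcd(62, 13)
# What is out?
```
Call trace:
gcd(x=62, y=13)
  gcd(x=13, y=10)
    gcd(x=10, y=3)
      gcd(x=3, y=1)
        gcd(x=1, y=0)
        -> return 1
      -> return 1
    -> return 1
  -> return 1
-> return 1

Final answer: 1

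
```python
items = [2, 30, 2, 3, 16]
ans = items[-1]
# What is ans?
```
Trace:
  items=[2, 30, 2, 3, 16]
  items=[2, 30, 2, 3, 16], ans=16

Final answer: 16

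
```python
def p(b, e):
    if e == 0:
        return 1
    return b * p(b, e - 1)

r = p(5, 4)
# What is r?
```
Call trace:
p(b=5, e=4)
  p(b=5, e=3)
    p(b=5, e=2)
      p(b=5, e=1)
        p(b=5, e=0)
        -> return 1
      -> return 5
    -> return 25
  -> return 125
-> return 625

Final answer: 625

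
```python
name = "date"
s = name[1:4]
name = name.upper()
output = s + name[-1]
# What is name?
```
Trace:
  name='date'
  name='date', s='ate'
  name='DATE', s='ate'
  name='DATE', s='ate', output='ateE'

Final answer: 'DATE'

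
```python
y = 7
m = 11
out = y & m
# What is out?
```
Trace:
  y=7
  y=7, m=11
  y=7, m=11, out=3

Final answer: 3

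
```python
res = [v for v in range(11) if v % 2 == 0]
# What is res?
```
Trace:
  v=0
  v=1
  v=2
  v=3
  v=4
  v=5
  v=6
  v=7
  v=8
  v=9
  v=10
  res=[0, 2, 4, 6, 8, 10]

Final answer: [0, 2, 4, 6, 8, 10]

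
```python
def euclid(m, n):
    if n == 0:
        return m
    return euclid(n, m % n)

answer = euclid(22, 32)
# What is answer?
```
Call trace:
euclid(m=22, n=32)
  euclid(m=32, n=22)
    euclid(m=22, n=10)
      euclid(m=10, n=2)
        euclid(m=2, n=0)
        -> return 2
      -> return 2
    -> return 2
  -> return 2
-> return 2

Final answer: 2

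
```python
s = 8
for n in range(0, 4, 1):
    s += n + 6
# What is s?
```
Trace:
  s=8
  s=14, n=0
  s=21, n=1
  s=29, n=2
  s=38, n=3

Final answer: 38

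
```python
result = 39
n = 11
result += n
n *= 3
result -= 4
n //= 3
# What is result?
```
Trace:
  result=39
  result=39, n=11
  result=50, n=11
  result=50, n=33
  result=46, n=33
  result=46, n=11

Final answer: 46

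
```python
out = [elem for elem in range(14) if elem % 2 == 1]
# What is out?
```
Trace:
  elem=0
  elem=1
  elem=2
  elem=3
  elem=4
  elem=5
  elem=6
  elem=7
  elem=8
  elem=9
  elem=10
  elem=11
  elem=12
  elem=13
  out=[1, 3, 5, 7, 9, 11, 13]

Final answer: [1, 3, 5, 7, 9, 11, 13]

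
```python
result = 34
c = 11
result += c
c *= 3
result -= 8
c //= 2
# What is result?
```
Trace:
  result=34
  result=34, c=11
  result=45, c=11
  result=45, c=33
  result=37, c=33
  result=37, c=16

Final answer: 37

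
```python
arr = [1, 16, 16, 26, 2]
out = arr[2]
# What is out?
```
Trace:
  arr=[1, 16, 16, 26, 2]
  arr=[1, 16, 16, 26, 2], out=16

Final answer: 16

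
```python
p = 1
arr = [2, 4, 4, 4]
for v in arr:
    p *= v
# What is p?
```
Trace:
  p=1
  p=2, v=2
  p=8, v=4
  p=32, v=4
  p=128, v=4

Final answer: 128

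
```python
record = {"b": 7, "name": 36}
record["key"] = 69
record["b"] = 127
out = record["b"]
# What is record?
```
Trace:
  record={'b': 7, 'name': 36}
  record={'b': 7, 'name': 36, 'key': 69}
  record={'b': 127, 'name': 36, 'key': 69}
  record={'b': 127, 'name': 36, 'key': 69}, out=127

Final answer: {'b': 127, 'name': 36, 'key': 69}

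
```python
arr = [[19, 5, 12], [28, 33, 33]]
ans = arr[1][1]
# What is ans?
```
Trace:
  arr=[[19, 5, 12], [28, 33, 33]]
  arr=[[19, 5, 12], [28, 33, 33]], ans=33

Final answer: 33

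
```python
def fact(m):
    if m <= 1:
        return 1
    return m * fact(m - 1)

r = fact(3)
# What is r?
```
Call trace:
fact(m=3)
  fact(m=2)
    fact(m=1)
    -> return 1
  -> return 2
-> return 6

Final answer: 6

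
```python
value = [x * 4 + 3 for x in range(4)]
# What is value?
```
Trace:
  x=0
  x=1
  x=2
  x=3
  value=[3, 7, 11, 15]

Final answer: [3, 7, 11, 15]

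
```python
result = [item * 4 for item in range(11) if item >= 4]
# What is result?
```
Trace:
  item=0
  item=1
  item=2
  item=3
  item=4
  item=5
  item=6
  item=7
  item=8
  item=9
  item=10
  result=[16, 20, 24, 28, 32, 36, 40]

Final answer: [16, 20, 24, 28, 32, 36, 40]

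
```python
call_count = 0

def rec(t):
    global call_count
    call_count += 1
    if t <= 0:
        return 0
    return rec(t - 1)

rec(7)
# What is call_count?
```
Call trace:
rec(t=7)
  rec(t=6)
    rec(t=5)
      rec(t=4)
        rec(t=3)
          rec(t=2)
            rec(t=1)
              rec(t=0)
              -> return 0
            -> return 0
          -> return 0
        -> return 0
      -> return 0
    -> return 0
  -> return 0
-> return 0

call_count is incremented once per call. rec is entered once for each t = 7, 6, 5, 4, 3, 2, 1, 0 (the t <= 0 call returns without recursing), i.e. 7 + 1 calls.
call_count = 8

Final answer: 8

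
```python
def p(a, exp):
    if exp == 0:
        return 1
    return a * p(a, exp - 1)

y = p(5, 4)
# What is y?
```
Call trace:
p(a=5, exp=4)
  p(a=5, exp=3)
    p(a=5, exp=2)
      p(a=5, exp=1)
        p(a=5, exp=0)
        -> return 1
      -> return 5
    -> return 25
  -> return 125
-> return 625

Final answer: 625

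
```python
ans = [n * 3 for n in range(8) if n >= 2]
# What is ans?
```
Trace:
  n=0
  n=1
  n=2
  n=3
  n=4
  n=5
  n=6
  n=7
  ans=[6, 9, 12, 15, 18, 21]

Final answer: [6, 9, 12, 15, 18, 21]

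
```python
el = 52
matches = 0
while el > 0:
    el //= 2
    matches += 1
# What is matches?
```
Trace:
  el=52
  el=52, matches=0
  el=26, matches=1
  el=13, matches=2
  el=6, matches=3
  el=3, matches=4
  el=1, matches=5
  el=0, matches=6

Final answer: 6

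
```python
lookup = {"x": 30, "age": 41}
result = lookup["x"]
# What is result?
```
Trace:
  lookup={'x': 30, 'age': 41}
  lookup={'x': 30, 'age': 41}, result=30

Final answer: 30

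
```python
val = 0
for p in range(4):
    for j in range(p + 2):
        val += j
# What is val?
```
Trace:
  val=0
  val=0, p=0, j=0
  val=1, p=0, j=1
  val=1, p=1, j=0
  val=2, p=1, j=1
  val=4, p=1, j=2
  val=4, p=2, j=0
  val=5, p=2, j=1
  val=7, p=2, j=2
  val=10, p=2, j=3
  val=10, p=3, j=0
  val=11, p=3, j=1
  val=13, p=3, j=2
  val=16, p=3, j=3
  val=20, p=3, j=4

Final answer: 20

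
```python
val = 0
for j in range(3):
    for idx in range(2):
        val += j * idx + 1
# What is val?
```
Trace:
  val=0
  val=1, j=0, idx=0
  val=2, j=0, idx=1
  val=3, j=1, idx=0
  val=5, j=1, idx=1
  val=6, j=2, idx=0
  val=9, j=2, idx=1

Final answer: 9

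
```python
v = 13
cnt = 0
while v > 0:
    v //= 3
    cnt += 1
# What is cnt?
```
Trace:
  v=13
  v=13, cnt=0
  v=4, cnt=1
  v=1, cnt=2
  v=0, cnt=3

Final answer: 3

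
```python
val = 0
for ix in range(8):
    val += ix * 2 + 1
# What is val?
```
Trace:
  val=0
  val=1, ix=0
  val=4, ix=1
  val=9, ix=2
  val=16, ix=3
  val=25, ix=4
  val=36, ix=5
  val=49, ix=6
  val=64, ix=7

Final answer: 64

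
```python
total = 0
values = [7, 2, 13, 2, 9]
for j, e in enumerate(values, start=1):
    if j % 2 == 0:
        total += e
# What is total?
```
Trace:
  total=0
  total=0, j=1, e=7
  total=2, j=2, e=2
  total=2, j=3, e=13
  total=4, j=4, e=2
  total=4, j=5, e=9

Final answer: 4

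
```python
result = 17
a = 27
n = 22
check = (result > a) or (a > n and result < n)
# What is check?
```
Trace:
  result=17
  result=17, a=27
  result=17, a=27, n=22
  result=17, a=27, n=22, check=True

Final answer: True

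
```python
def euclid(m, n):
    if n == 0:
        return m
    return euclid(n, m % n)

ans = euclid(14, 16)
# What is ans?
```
Call trace:
euclid(m=14, n=16)
  euclid(m=16, n=14)
    euclid(m=14, n=2)
      euclid(m=2, n=0)
      -> return 2
    -> return 2
  -> return 2
-> return 2

Final answer: 2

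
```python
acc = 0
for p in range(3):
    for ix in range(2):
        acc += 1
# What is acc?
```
Trace:
  acc=0
  acc=1, p=0, ix=0
  acc=2, p=0, ix=1
  acc=3, p=1, ix=0
  acc=4, p=1, ix=1
  acc=5, p=2, ix=0
  acc=6, p=2, ix=1

Final answer: 6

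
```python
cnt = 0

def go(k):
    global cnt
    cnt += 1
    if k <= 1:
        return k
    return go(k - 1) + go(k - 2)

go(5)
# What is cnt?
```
Call trace (a repeated sub-call is expanded the first time; later identical calls just restate its return value):
go(k=5)
  go(k=4)
    go(k=3)
      go(k=2)
        go(k=1)
        -> return 1
        go(k=0)
        -> return 0
      -> return 1
      go(k=1)
      -> return 1
    -> return 2
    go(k=2) -> return 1  (same call as traced above)
  -> return 3
  go(k=3) -> return 2  (same call as traced above)
-> return 5

cnt is incremented once per call, so count the calls in each subtree. Let C(k) = number of calls made by go(k).
C(0) = C(1) = 1 (base case, no recursion); C(k) = 1 + C(k - 1) + C(k - 2) otherwise.
C(2) = 1 + C(1) + C(0) = 1 + 1 + 1 = 3
C(3) = 1 + C(2) + C(1) = 1 + 3 + 1 = 5
C(4) = 1 + C(3) + C(2) = 1 + 5 + 3 = 9
C(5) = 1 + C(4) + C(3) = 1 + 9 + 5 = 15
cnt = C(5) = 15

Final answer: 15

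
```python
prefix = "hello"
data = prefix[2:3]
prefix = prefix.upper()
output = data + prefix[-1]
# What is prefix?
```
Trace:
  prefix='hello'
  prefix='hello', data='l'
  prefix='HELLO', data='l'
  prefix='HELLO', data='l', output='lO'

Final answer: 'HELLO'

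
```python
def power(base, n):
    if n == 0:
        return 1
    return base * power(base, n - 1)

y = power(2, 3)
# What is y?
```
Call trace:
power(base=2, n=3)
  power(base=2, n=2)
    power(base=2, n=1)
      power(base=2, n=0)
      -> return 1
    -> return 2
  -> return 4
-> return 8

Final answer: 8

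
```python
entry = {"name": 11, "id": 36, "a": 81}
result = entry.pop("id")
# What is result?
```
Trace:
  entry={'name': 11, 'id': 36, 'a': 81}
  entry={'name': 11, 'a': 81}, result=36

Final answer: 36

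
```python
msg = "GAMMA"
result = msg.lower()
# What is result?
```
Trace:
  msg='GAMMA'
  msg='GAMMA', result='gamma'

Final answer: 'gamma'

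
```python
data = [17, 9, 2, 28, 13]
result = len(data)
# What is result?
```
Trace:
  data=[17, 9, 2, 28, 13]
  data=[17, 9, 2, 28, 13], result=5

Final answer: 5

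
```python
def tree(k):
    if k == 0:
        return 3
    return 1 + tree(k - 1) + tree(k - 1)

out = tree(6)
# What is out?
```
Call trace (a repeated sub-call is expanded the first time; later identical calls just restate its return value):
tree(k=6)
  tree(k=5)
    tree(k=4)
      tree(k=3)
        tree(k=2)
          tree(k=1)
            tree(k=0)
            -> return 3
            tree(k=0)
            -> return 3
          -> return 7
          tree(k=1) -> return 7  (same call as traced above)
        -> return 15
        tree(k=2) -> return 15  (same call as traced above)
      -> return 31
      tree(k=3) -> return 31  (same call as traced above)
    -> return 63
    tree(k=4) -> return 63  (same call as traced above)
  -> return 127
  tree(k=5) -> return 127  (same call as traced above)
-> return 255

Final answer: 255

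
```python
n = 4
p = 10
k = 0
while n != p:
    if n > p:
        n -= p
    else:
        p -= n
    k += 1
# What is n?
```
Trace:
  n=4
  n=4, p=10
  n=4, p=10, k=0
  n=4, p=6, k=1
  n=4, p=2, k=2
  n=2, p=2, k=3

Final answer: 2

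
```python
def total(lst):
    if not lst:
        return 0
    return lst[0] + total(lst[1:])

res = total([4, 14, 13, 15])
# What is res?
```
Call trace:
total(lst=[4, 14, 13, 15])
  total(lst=[14, 13, 15])
    total(lst=[13, 15])
      total(lst=[15])
        total(lst=[])
        -> return 0
      -> return 15
    -> return 28
  -> return 42
-> return 46

Final answer: 46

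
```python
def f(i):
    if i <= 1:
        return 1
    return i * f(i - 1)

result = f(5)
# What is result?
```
Call trace:
f(i=5)
  f(i=4)
    f(i=3)
      f(i=2)
        f(i=1)
        -> return 1
      -> return 2
    -> return 6
  -> return 24
-> return 120

Final answer: 120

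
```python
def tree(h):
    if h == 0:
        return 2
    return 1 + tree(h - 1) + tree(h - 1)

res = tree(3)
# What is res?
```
Call trace (a repeated sub-call is expanded the first time; later identical calls just restate its return value):
tree(h=3)
  tree(h=2)
    tree(h=1)
      tree(h=0)
      -> return 2
      tree(h=0)
      -> return 2
    -> return 5
    tree(h=1) -> return 5  (same call as traced above)
  -> return 11
  tree(h=2) -> return 11  (same call as traced above)
-> return 23

Final answer: 23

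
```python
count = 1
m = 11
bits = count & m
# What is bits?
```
Trace:
  count=1
  count=1, m=11
  count=1, m=11, bits=1

Final answer: 1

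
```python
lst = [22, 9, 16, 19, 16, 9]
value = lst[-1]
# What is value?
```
Trace:
  lst=[22, 9, 16, 19, 16, 9]
  lst=[22, 9, 16, 19, 16, 9], value=9

Final answer: 9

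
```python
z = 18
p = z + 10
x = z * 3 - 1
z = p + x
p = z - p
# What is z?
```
Trace:
  z=18
  z=18, p=28
  z=18, p=28, x=53
  z=81, p=28, x=53
  z=81, p=53, x=53

Final answer: 81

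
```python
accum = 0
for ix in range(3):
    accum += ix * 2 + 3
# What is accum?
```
Trace:
  accum=0
  accum=3, ix=0
  accum=8, ix=1
  accum=15, ix=2

Final answer: 15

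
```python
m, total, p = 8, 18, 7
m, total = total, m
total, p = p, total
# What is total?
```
Trace:
  m=8, total=18, p=7
  m=18, total=8, p=7
  m=18, total=7, p=8

Final answer: 7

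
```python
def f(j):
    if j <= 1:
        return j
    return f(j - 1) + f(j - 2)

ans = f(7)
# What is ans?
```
Call trace (a repeated sub-call is expanded the first time; later identical calls just restate its return value):
f(j=7)
  f(j=6)
    f(j=5)
      f(j=4)
        f(j=3)
          f(j=2)
            f(j=1)
            -> return 1
            f(j=0)
            -> return 0
          -> return 1
          f(j=1)
          -> return 1
        -> return 2
        f(j=2) -> return 1  (same call as traced above)
      -> return 3
      f(j=3) -> return 2  (same call as traced above)
    -> return 5
    f(j=4) -> return 3  (same call as traced above)
  -> return 8
  f(j=5) -> return 5  (same call as traced above)
-> return 13

Final answer: 13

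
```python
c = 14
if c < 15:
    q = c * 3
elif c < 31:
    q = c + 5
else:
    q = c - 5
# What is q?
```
Trace:
  c=14
  c=14, q=42

Final answer: 42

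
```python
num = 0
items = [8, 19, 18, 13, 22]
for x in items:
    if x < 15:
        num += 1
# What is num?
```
Trace:
  num=0
  num=1, x=8
  num=1, x=19
  num=1, x=18
  num=2, x=13
  num=2, x=22

Final answer: 2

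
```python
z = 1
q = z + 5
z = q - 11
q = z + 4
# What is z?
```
Trace:
  z=1
  z=1, q=6
  z=-5, q=6
  z=-5, q=-1

Final answer: -5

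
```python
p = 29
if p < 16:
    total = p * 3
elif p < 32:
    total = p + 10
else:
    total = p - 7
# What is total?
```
Trace:
  p=29
  p=29, total=39

Final answer: 39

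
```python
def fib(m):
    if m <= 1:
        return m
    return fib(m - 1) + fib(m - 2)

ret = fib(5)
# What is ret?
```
Call trace (a repeated sub-call is expanded the first time; later identical calls just restate its return value):
fib(m=5)
  fib(m=4)
    fib(m=3)
      fib(m=2)
        fib(m=1)
        -> return 1
        fib(m=0)
        -> return 0
      -> return 1
      fib(m=1)
      -> return 1
    -> return 2
    fib(m=2) -> return 1  (same call as traced above)
  -> return 3
  fib(m=3) -> return 2  (same call as traced above)
-> return 5

Final answer: 5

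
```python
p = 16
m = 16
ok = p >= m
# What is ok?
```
Trace:
  p=16
  p=16, m=16
  p=16, m=16, ok=True

Final answer: True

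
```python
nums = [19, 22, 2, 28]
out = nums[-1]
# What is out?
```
Trace:
  nums=[19, 22, 2, 28]
  nums=[19, 22, 2, 28], out=28

Final answer: 28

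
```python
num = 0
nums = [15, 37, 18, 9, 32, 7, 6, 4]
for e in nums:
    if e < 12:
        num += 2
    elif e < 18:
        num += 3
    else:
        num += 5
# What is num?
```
Trace:
  num=0
  num=3, e=15
  num=8, e=37
  num=13, e=18
  num=15, e=9
  num=20, e=32
  num=22, e=7
  num=24, e=6
  num=26, e=4

Final answer: 26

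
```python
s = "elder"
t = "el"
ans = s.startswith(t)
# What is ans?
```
Trace:
  s='elder'
  s='elder', t='el'
  s='elder', t='el', ans=True

Final answer: True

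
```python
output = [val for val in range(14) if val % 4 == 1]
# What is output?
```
Trace:
  val=0
  val=1
  val=2
  val=3
  val=4
  val=5
  val=6
  val=7
  val=8
  val=9
  val=10
  val=11
  val=12
  val=13
  output=[1, 5, 9, 13]

Final answer: [1, 5, 9, 13]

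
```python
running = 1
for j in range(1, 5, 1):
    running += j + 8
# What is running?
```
Trace:
  running=1
  running=10, j=1
  running=20, j=2
  running=31, j=3
  running=43, j=4

Final answer: 43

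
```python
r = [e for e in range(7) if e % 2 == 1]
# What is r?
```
Trace:
  e=0
  e=1
  e=2
  e=3
  e=4
  e=5
  e=6
  r=[1, 3, 5]

Final answer: [1, 3, 5]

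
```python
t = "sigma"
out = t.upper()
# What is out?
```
Trace:
  t='sigma'
  t='sigma', out='SIGMA'

Final answer: 'SIGMA'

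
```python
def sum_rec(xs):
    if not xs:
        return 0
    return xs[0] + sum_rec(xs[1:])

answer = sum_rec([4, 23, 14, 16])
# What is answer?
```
Call trace:
sum_rec(xs=[4, 23, 14, 16])
  sum_rec(xs=[23, 14, 16])
    sum_rec(xs=[14, 16])
      sum_rec(xs=[16])
        sum_rec(xs=[])
        -> return 0
      -> return 16
    -> return 30
  -> return 53
-> return 57

Final answer: 57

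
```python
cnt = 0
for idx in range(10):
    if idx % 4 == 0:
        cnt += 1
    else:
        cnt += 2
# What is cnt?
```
Trace:
  cnt=0
  cnt=1, idx=0
  cnt=3, idx=1
  cnt=5, idx=2
  cnt=7, idx=3
  cnt=8, idx=4
  cnt=10, idx=5
  cnt=12, idx=6
  cnt=14, idx=7
  cnt=15, idx=8
  cnt=17, idx=9

Final answer: 17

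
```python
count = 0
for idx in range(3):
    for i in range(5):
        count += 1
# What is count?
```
Trace:
  count=0
  count=1, idx=0, i=0
  count=2, idx=0, i=1
  count=3, idx=0, i=2
  count=4, idx=0, i=3
  count=5, idx=0, i=4
  count=6, idx=1, i=0
  count=7, idx=1, i=1
  count=8, idx=1, i=2
  count=9, idx=1, i=3
  count=10, idx=1, i=4
  count=11, idx=2, i=0
  count=12, idx=2, i=1
  count=13, idx=2, i=2
  count=14, idx=2, i=3
  count=15, idx=2, i=4

Final answer: 15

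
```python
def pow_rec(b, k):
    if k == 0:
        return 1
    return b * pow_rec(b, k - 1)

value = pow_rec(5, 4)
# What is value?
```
Call trace:
pow_rec(b=5, k=4)
  pow_rec(b=5, k=3)
    pow_rec(b=5, k=2)
      pow_rec(b=5, k=1)
        pow_rec(b=5, k=0)
        -> return 1
      -> return 5
    -> return 25
  -> return 125
-> return 625

Final answer: 625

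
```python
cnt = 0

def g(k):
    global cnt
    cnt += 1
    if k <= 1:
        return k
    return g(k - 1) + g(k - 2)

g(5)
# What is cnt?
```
Call trace (a repeated sub-call is expanded the first time; later identical calls just restate its return value):
g(k=5)
  g(k=4)
    g(k=3)
      g(k=2)
        g(k=1)
        -> return 1
        g(k=0)
        -> return 0
      -> return 1
      g(k=1)
      -> return 1
    -> return 2
    g(k=2) -> return 1  (same call as traced above)
  -> return 3
  g(k=3) -> return 2  (same call as traced above)
-> return 5

cnt is incremented once per call, so count the calls in each subtree. Let C(k) = number of calls made by g(k).
C(0) = C(1) = 1 (base case, no recursion); C(k) = 1 + C(k - 1) + C(k - 2) otherwise.
C(2) = 1 + C(1) + C(0) = 1 + 1 + 1 = 3
C(3) = 1 + C(2) + C(1) = 1 + 3 + 1 = 5
C(4) = 1 + C(3) + C(2) = 1 + 5 + 3 = 9
C(5) = 1 + C(4) + C(3) = 1 + 9 + 5 = 15
cnt = C(5) = 15

Final answer: 15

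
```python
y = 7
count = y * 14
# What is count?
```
Trace:
  y=7
  y=7, count=98

Final answer: 98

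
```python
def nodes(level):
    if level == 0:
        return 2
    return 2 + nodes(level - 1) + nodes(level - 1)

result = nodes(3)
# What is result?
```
Call trace (a repeated sub-call is expanded the first time; later identical calls just restate its return value):
nodes(level=3)
  nodes(level=2)
    nodes(level=1)
      nodes(level=0)
      -> return 2
      nodes(level=0)
      -> return 2
    -> return 6
    nodes(level=1) -> return 6  (same call as traced above)
  -> return 14
  nodes(level=2) -> return 14  (same call as traced above)
-> return 30

Final answer: 30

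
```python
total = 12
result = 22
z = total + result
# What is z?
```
Trace:
  total=12
  total=12, result=22
  total=12, result=22, z=34

Final answer: 34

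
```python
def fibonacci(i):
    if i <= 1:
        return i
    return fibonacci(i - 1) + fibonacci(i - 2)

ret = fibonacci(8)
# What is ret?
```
Call trace (a repeated sub-call is expanded the first time; later identical calls just restate its return value):
fibonacci(i=8)
  fibonacci(i=7)
    fibonacci(i=6)
      fibonacci(i=5)
        fibonacci(i=4)
          fibonacci(i=3)
            fibonacci(i=2)
              fibonacci(i=1)
              -> return 1
              fibonacci(i=0)
              -> return 0
            -> return 1
            fibonacci(i=1)
            -> return 1
          -> return 2
          fibonacci(i=2) -> return 1  (same call as traced above)
        -> return 3
        fibonacci(i=3) -> return 2  (same call as traced above)
      -> return 5
      fibonacci(i=4) -> return 3  (same call as traced above)
    -> return 8
    fibonacci(i=5) -> return 5  (same call as traced above)
  -> return 13
  fibonacci(i=6) -> return 8  (same call as traced above)
-> return 21

Final answer: 21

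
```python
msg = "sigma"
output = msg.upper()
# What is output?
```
Trace:
  msg='sigma'
  msg='sigma', output='SIGMA'

Final answer: 'SIGMA'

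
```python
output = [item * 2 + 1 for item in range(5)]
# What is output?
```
Trace:
  item=0
  item=1
  item=2
  item=3
  item=4
  output=[1, 3, 5, 7, 9]

Final answer: [1, 3, 5, 7, 9]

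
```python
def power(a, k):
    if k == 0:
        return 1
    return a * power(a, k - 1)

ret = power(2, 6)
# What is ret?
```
Call trace:
power(a=2, k=6)
  power(a=2, k=5)
    power(a=2, k=4)
      power(a=2, k=3)
        power(a=2, k=2)
          power(a=2, k=1)
            power(a=2, k=0)
            -> return 1
          -> return 2
        -> return 4
      -> return 8
    -> return 16
  -> return 32
-> return 64

Final answer: 64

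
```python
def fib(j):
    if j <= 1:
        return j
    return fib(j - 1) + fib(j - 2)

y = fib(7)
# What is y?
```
Call trace (a repeated sub-call is expanded the first time; later identical calls just restate its return value):
fib(j=7)
  fib(j=6)
    fib(j=5)
      fib(j=4)
        fib(j=3)
          fib(j=2)
            fib(j=1)
            -> return 1
            fib(j=0)
            -> return 0
          -> return 1
          fib(j=1)
          -> return 1
        -> return 2
        fib(j=2) -> return 1  (same call as traced above)
      -> return 3
      fib(j=3) -> return 2  (same call as traced above)
    -> return 5
    fib(j=4) -> return 3  (same call as traced above)
  -> return 8
  fib(j=5) -> return 5  (same call as traced above)
-> return 13

Final answer: 13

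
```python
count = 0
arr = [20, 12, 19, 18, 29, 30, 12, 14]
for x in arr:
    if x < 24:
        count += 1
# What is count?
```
Trace:
  count=0
  count=1, x=20
  count=2, x=12
  count=3, x=19
  count=4, x=18
  count=4, x=29
  count=4, x=30
  count=5, x=12
  count=6, x=14

Final answer: 6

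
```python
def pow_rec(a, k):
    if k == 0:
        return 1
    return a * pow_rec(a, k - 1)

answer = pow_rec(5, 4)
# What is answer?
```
Call trace:
pow_rec(a=5, k=4)
  pow_rec(a=5, k=3)
    pow_rec(a=5, k=2)
      pow_rec(a=5, k=1)
        pow_rec(a=5, k=0)
        -> return 1
      -> return 5
    -> return 25
  -> return 125
-> return 625

Final answer: 625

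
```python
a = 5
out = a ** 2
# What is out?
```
Trace:
  a=5
  a=5, out=25

Final answer: 25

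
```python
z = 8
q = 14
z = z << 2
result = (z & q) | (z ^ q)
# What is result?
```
Trace:
  z=8
  z=8, q=14
  z=32, q=14
  z=32, q=14, result=46

Final answer: 46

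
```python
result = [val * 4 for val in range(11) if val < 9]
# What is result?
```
Trace:
  val=0
  val=1
  val=2
  val=3
  val=4
  val=5
  val=6
  val=7
  val=8
  val=9
  val=10
  result=[0, 4, 8, 12, 16, 20, 24, 28, 32]

Final answer: [0, 4, 8, 12, 16, 20, 24, 28, 32]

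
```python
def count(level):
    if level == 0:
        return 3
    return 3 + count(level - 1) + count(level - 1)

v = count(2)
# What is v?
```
Call trace (a repeated sub-call is expanded the first time; later identical calls just restate its return value):
count(level=2)
  count(level=1)
    count(level=0)
    -> return 3
    count(level=0)
    -> return 3
  -> return 9
  count(level=1) -> return 9  (same call as traced above)
-> return 21

Final answer: 21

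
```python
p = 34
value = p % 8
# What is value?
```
Trace:
  p=34
  p=34, value=2

Final answer: 2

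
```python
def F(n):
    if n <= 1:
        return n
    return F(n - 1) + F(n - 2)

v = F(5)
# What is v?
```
Call trace (a repeated sub-call is expanded the first time; later identical calls just restate its return value):
F(n=5)
  F(n=4)
    F(n=3)
      F(n=2)
        F(n=1)
        -> return 1
        F(n=0)
        -> return 0
      -> return 1
      F(n=1)
      -> return 1
    -> return 2
    F(n=2) -> return 1  (same call as traced above)
  -> return 3
  F(n=3) -> return 2  (same call as traced above)
-> return 5

Final answer: 5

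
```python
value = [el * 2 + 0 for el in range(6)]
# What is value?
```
Trace:
  el=0
  el=1
  el=2
  el=3
  el=4
  el=5
  value=[0, 2, 4, 6, 8, 10]

Final answer: [0, 2, 4, 6, 8, 10]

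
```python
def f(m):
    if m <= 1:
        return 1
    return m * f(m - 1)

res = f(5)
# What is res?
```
Call trace:
f(m=5)
  f(m=4)
    f(m=3)
      f(m=2)
        f(m=1)
        -> return 1
      -> return 2
    -> return 6
  -> return 24
-> return 120

Final answer: 120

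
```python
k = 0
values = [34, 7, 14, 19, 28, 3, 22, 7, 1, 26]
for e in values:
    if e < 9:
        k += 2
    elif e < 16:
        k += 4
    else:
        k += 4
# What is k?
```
Trace:
  k=0
  k=4, e=34
  k=6, e=7
  k=10, e=14
  k=14, e=19
  k=18, e=28
  k=20, e=3
  k=24, e=22
  k=26, e=7
  k=28, e=1
  k=32, e=26

Final answer: 32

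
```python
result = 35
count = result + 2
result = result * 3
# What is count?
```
Trace:
  result=35
  result=35, count=37
  result=105, count=37

Final answer: 37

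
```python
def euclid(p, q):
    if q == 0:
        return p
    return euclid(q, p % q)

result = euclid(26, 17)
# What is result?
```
Call trace:
euclid(p=26, q=17)
  euclid(p=17, q=9)
    euclid(p=9, q=8)
      euclid(p=8, q=1)
        euclid(p=1, q=0)
        -> return 1
      -> return 1
    -> return 1
  -> return 1
-> return 1

Final answer: 1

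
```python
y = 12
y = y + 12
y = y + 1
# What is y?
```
Trace:
  y=12
  y=24
  y=25

Final answer: 25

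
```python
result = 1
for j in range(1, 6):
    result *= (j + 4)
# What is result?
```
Trace:
  result=1
  result=5, j=1
  result=30, j=2
  result=210, j=3
  result=1680, j=4
  result=15120, j=5

Final answer: 15120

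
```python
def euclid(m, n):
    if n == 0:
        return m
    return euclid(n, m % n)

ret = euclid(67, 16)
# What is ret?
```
Call trace:
euclid(m=67, n=16)
  euclid(m=16, n=3)
    euclid(m=3, n=1)
      euclid(m=1, n=0)
      -> return 1
    -> return 1
  -> return 1
-> return 1

Final answer: 1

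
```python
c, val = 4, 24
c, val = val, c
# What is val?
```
Trace:
  c=4, val=24
  c=24, val=4

Final answer: 4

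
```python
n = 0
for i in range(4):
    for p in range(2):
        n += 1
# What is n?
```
Trace:
  n=0
  n=1, i=0, p=0
  n=2, i=0, p=1
  n=3, i=1, p=0
  n=4, i=1, p=1
  n=5, i=2, p=0
  n=6, i=2, p=1
  n=7, i=3, p=0
  n=8, i=3, p=1

Final answer: 8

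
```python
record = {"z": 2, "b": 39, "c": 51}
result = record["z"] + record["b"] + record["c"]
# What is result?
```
Trace:
  record={'z': 2, 'b': 39, 'c': 51}
  record={'z': 2, 'b': 39, 'c': 51}, result=92

Final answer: 92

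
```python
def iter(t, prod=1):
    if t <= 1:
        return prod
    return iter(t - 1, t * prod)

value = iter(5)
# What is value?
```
Call trace:
iter(t=5, prod=1)
  iter(t=4, prod=5)
    iter(t=3, prod=20)
      iter(t=2, prod=60)
        iter(t=1, prod=120)
        -> return 120
      -> return 120
    -> return 120
  -> return 120
-> return 120

Final answer: 120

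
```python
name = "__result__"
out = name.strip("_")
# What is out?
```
Trace:
  name='__result__'
  name='__result__', out='result'

Final answer: 'result'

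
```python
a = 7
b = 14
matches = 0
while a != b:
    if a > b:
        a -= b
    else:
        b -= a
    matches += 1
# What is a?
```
Trace:
  a=7
  a=7, b=14
  a=7, b=14, matches=0
  a=7, b=7, matches=1

Final answer: 7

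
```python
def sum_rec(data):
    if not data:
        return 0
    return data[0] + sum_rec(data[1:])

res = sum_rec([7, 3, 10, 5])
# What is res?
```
Call trace:
sum_rec(data=[7, 3, 10, 5])
  sum_rec(data=[3, 10, 5])
    sum_rec(data=[10, 5])
      sum_rec(data=[5])
        sum_rec(data=[])
        -> return 0
      -> return 5
    -> return 15
  -> return 18
-> return 25

Final answer: 25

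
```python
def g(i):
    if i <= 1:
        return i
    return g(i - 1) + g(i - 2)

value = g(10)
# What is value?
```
Call trace (a repeated sub-call is expanded the first time; later identical calls just restate its return value):
g(i=10)
  g(i=9)
    g(i=8)
      g(i=7)
        g(i=6)
          g(i=5)
            g(i=4)
              g(i=3)
                g(i=2)
                  g(i=1)
                  -> return 1
                  g(i=0)
                  -> return 0
                -> return 1
                g(i=1)
                -> return 1
              -> return 2
              g(i=2) -> return 1  (same call as traced above)
            -> return 3
            g(i=3) -> return 2  (same call as traced above)
          -> return 5
          g(i=4) -> return 3  (same call as traced above)
        -> return 8
        g(i=5) -> return 5  (same call as traced above)
      -> return 13
      g(i=6) -> return 8  (same call as traced above)
    -> return 21
    g(i=7) -> return 13  (same call as traced above)
  -> return 34
  g(i=8) -> return 21  (same call as traced above)
-> return 55

Final answer: 55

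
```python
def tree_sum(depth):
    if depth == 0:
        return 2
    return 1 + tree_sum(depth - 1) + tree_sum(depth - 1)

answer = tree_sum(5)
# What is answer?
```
Call trace (a repeated sub-call is expanded the first time; later identical calls just restate its return value):
tree_sum(depth=5)
  tree_sum(depth=4)
    tree_sum(depth=3)
      tree_sum(depth=2)
        tree_sum(depth=1)
          tree_sum(depth=0)
          -> return 2
          tree_sum(depth=0)
          -> return 2
        -> return 5
        tree_sum(depth=1) -> return 5  (same call as traced above)
      -> return 11
      tree_sum(depth=2) -> return 11  (same call as traced above)
    -> return 23
    tree_sum(depth=3) -> return 23  (same call as traced above)
  -> return 47
  tree_sum(depth=4) -> return 47  (same call as traced above)
-> return 95

Final answer: 95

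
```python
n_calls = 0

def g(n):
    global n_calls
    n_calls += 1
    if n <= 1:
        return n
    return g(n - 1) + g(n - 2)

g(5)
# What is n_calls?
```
Call trace (a repeated sub-call is expanded the first time; later identical calls just restate its return value):
g(n=5)
  g(n=4)
    g(n=3)
      g(n=2)
        g(n=1)
        -> return 1
        g(n=0)
        -> return 0
      -> return 1
      g(n=1)
      -> return 1
    -> return 2
    g(n=2) -> return 1  (same call as traced above)
  -> return 3
  g(n=3) -> return 2  (same call as traced above)
-> return 5

n_calls is incremented once per call, so count the calls in each subtree. Let C(n) = number of calls made by g(n).
C(0) = C(1) = 1 (base case, no recursion); C(n) = 1 + C(n - 1) + C(n - 2) otherwise.
C(2) = 1 + C(1) + C(0) = 1 + 1 + 1 = 3
C(3) = 1 + C(2) + C(1) = 1 + 3 + 1 = 5
C(4) = 1 + C(3) + C(2) = 1 + 5 + 3 = 9
C(5) = 1 + C(4) + C(3) = 1 + 9 + 5 = 15
n_calls = C(5) = 15

Final answer: 15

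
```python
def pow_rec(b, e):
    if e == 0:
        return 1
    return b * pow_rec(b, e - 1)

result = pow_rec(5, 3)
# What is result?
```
Call trace:
pow_rec(b=5, e=3)
  pow_rec(b=5, e=2)
    pow_rec(b=5, e=1)
      pow_rec(b=5, e=0)
      -> return 1
    -> return 5
  -> return 25
-> return 125

Final answer: 125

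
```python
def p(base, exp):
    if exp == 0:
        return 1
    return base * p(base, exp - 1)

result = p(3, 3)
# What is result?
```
Call trace:
p(base=3, exp=3)
  p(base=3, exp=2)
    p(base=3, exp=1)
      p(base=3, exp=0)
      -> return 1
    -> return 3
  -> return 9
-> return 27

Final answer: 27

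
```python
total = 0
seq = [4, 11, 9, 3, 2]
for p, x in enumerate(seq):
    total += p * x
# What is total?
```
Trace:
  total=0
  total=0, p=0, x=4
  total=11, p=1, x=11
  total=29, p=2, x=9
  total=38, p=3, x=3
  total=46, p=4, x=2

Final answer: 46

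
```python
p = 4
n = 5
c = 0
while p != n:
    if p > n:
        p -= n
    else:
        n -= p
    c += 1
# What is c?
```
Trace:
  p=4
  p=4, n=5
  p=4, n=5, c=0
  p=4, n=1, c=1
  p=3, n=1, c=2
  p=2, n=1, c=3
  p=1, n=1, c=4

Final answer: 4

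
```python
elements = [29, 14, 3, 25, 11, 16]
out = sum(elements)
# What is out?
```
Trace:
  elements=[29, 14, 3, 25, 11, 16]
  elements=[29, 14, 3, 25, 11, 16], out=98

Final answer: 98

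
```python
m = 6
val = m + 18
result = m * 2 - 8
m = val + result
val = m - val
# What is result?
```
Trace:
  m=6
  m=6, val=24
  m=6, val=24, result=4
  m=28, val=24, result=4
  m=28, val=4, result=4

Final answer: 4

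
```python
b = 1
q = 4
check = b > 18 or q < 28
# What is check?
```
Trace:
  b=1
  b=1, q=4
  b=1, q=4, check=True

Final answer: True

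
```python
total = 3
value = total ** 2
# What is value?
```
Trace:
  total=3
  total=3, value=9

Final answer: 9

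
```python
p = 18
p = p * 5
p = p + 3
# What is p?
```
Trace:
  p=18
  p=90
  p=93

Final answer: 93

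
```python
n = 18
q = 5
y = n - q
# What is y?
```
Trace:
  n=18
  n=18, q=5
  n=18, q=5, y=13

Final answer: 13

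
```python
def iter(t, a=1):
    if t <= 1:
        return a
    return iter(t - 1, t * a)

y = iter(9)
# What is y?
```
Call trace:
iter(t=9, a=1)
  iter(t=8, a=9)
    iter(t=7, a=72)
      iter(t=6, a=504)
        iter(t=5, a=3024)
          iter(t=4, a=15120)
            iter(t=3, a=60480)
              iter(t=2, a=181440)
                iter(t=1, a=362880)
                -> return 362880
              -> return 362880
            -> return 362880
          -> return 362880
        -> return 362880
      -> return 362880
    -> return 362880
  -> return 362880
-> return 362880

Final answer: 362880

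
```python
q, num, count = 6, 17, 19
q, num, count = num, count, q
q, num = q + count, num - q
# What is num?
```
Trace:
  q=6, num=17, count=19
  q=17, num=19, count=6
  q=23, num=2, count=6

Final answer: 2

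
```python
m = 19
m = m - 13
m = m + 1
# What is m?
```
Trace:
  m=19
  m=6
  m=7

Final answer: 7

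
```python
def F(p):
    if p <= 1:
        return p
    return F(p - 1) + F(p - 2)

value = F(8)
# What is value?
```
Call trace (a repeated sub-call is expanded the first time; later identical calls just restate its return value):
F(p=8)
  F(p=7)
    F(p=6)
      F(p=5)
        F(p=4)
          F(p=3)
            F(p=2)
              F(p=1)
              -> return 1
              F(p=0)
              -> return 0
            -> return 1
            F(p=1)
            -> return 1
          -> return 2
          F(p=2) -> return 1  (same call as traced above)
        -> return 3
        F(p=3) -> return 2  (same call as traced above)
      -> return 5
      F(p=4) -> return 3  (same call as traced above)
    -> return 8
    F(p=5) -> return 5  (same call as traced above)
  -> return 13
  F(p=6) -> return 8  (same call as traced above)
-> return 21

Final answer: 21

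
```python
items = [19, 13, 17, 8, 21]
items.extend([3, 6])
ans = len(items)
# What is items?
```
Trace:
  items=[19, 13, 17, 8, 21]
  items=[19, 13, 17, 8, 21, 3, 6]
  items=[19, 13, 17, 8, 21, 3, 6], ans=7

Final answer: [19, 13, 17, 8, 21, 3, 6]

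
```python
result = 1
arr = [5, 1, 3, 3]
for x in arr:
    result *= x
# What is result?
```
Trace:
  result=1
  result=5, x=5
  result=5, x=1
  result=15, x=3
  result=45, x=3

Final answer: 45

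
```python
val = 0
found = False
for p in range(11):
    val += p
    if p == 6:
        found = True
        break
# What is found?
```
Trace:
  val=0
  val=0, found=False
  val=0, found=False, p=0
  val=1, found=False, p=1
  val=3, found=False, p=2
  val=6, found=False, p=3
  val=10, found=False, p=4
  val=15, found=False, p=5
  val=21, found=True, p=6

Final answer: True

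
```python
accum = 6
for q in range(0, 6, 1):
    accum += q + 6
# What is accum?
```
Trace:
  accum=6
  accum=12, q=0
  accum=19, q=1
  accum=27, q=2
  accum=36, q=3
  accum=46, q=4
  accum=57, q=5

Final answer: 57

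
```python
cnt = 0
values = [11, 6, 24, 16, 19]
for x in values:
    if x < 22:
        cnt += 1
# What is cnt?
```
Trace:
  cnt=0
  cnt=1, x=11
  cnt=2, x=6
  cnt=2, x=24
  cnt=3, x=16
  cnt=4, x=19

Final answer: 4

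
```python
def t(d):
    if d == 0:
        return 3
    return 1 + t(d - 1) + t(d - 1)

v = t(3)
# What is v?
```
Call trace (a repeated sub-call is expanded the first time; later identical calls just restate its return value):
t(d=3)
  t(d=2)
    t(d=1)
      t(d=0)
      -> return 3
      t(d=0)
      -> return 3
    -> return 7
    t(d=1) -> return 7  (same call as traced above)
  -> return 15
  t(d=2) -> return 15  (same call as traced above)
-> return 31

Final answer: 31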